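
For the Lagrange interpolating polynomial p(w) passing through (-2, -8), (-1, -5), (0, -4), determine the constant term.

-4

Build the Lagrange basis polynomials:
L_0(w) = (w + 1)w / [2] = (1/2)w^2 + (1/2)w
L_1(w) = (w + 2)w / [-1] = -w^2 - 2w
L_2(w) = (w + 2)(w + 1) / [2] = (1/2)w^2 + (3/2)w + 1
p(w) = (-8)·L_0 + (-5)·L_1 + (-4)·L_2
Only the constant term is needed; take it from each L_i and combine:
(-8)·(0) + (-5)·(0) + (-4)·(1) = -4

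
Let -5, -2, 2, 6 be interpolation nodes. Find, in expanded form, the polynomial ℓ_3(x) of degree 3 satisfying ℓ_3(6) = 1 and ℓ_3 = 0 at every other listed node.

ℓ_3(x) = (1/352)x^3 + (5/352)x^2 - (1/88)x - 5/88

ℓ_3(x) = (x + 5)(x + 2)(x - 2) / [(11)·(8)·(4)]
       = (x^3 + 5x^2 - 4x - 20) / (352)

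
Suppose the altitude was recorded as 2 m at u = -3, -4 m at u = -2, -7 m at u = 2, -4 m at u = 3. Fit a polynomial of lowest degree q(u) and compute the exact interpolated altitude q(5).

22/5

Using Newton's divided-difference form:
q[-3,-2] = (-4 - 2) / (-2 - (-3)) = -6
q[-2,2] = (-7 - (-4)) / (2 - (-2)) = -3/4
q[2,3] = (-4 - (-7)) / (3 - 2) = 3
q[-3,-2,2] = (-3/4 - (-6)) / (2 - (-3)) = 21/20
q[-2,2,3] = (3 - (-3/4)) / (3 - (-2)) = 3/4
q[-3,-2,2,3] = (3/4 - 21/20) / (3 - (-3)) = -1/20
q(5) = 2 + (-6)·(8) + (21/20)·(8)·(7) + (-1/20)·(8)·(7)·(3) = 22/5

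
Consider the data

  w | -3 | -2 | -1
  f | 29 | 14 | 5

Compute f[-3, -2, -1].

f[-3,-2] = (14 - 29) / (-2 - (-3)) = -15
f[-2,-1] = (5 - 14) / (-1 - (-2)) = -9
f[-3,-2,-1] = (-9 - (-15)) / (-1 - (-3)) = 3

3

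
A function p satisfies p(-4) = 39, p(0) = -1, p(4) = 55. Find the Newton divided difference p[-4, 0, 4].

p[-4,0] = (-1 - 39) / (0 - (-4)) = -10
p[0,4] = (55 - (-1)) / (4 - 0) = 14
p[-4,0,4] = (14 - (-10)) / (4 - (-4)) = 3

3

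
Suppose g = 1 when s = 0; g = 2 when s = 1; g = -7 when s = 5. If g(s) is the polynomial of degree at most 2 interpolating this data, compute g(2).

Evaluate each Lagrange basis at s = 2:
L_0(2) = (1)·(-3)/[(-1)·(-5)] = -3/5
L_1(2) = (2)·(-3)/[(1)·(-4)] = 3/2
L_2(2) = (2)·(1)/[(5)·(4)] = 1/10
Sum: 1·(-3/5) + 2·(3/2) + (-7)·(1/10) = 17/10

17/10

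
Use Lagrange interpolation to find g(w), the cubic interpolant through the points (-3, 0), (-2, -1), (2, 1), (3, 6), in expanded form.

Build the Lagrange basis polynomials:
L_0(w) = (w + 2)(w - 2)(w - 3) / [-30] = -(1/30)w^3 + (1/10)w^2 + (2/15)w - 2/5
L_1(w) = (w + 3)(w - 2)(w - 3) / [20] = (1/20)w^3 - (1/10)w^2 - (9/20)w + 9/10
L_2(w) = (w + 3)(w + 2)(w - 3) / [-20] = -(1/20)w^3 - (1/10)w^2 + (9/20)w + 9/10
L_3(w) = (w + 3)(w + 2)(w - 2) / [30] = (1/30)w^3 + (1/10)w^2 - (2/15)w - 2/5
g(w) = 0·L_0 + (-1)·L_1 + 1·L_2 + 6·L_3
  0·L_0(w) = 0
  (-1)·L_1(w) = -(1/20)w^3 + (1/10)w^2 + (9/20)w - 9/10
  1·L_2(w) = -(1/20)w^3 - (1/10)w^2 + (9/20)w + 9/10
  6·L_3(w) = (1/5)w^3 + (3/5)w^2 - (4/5)w - 12/5
Adding term by term: (1/10)w^3 + (3/5)w^2 + (1/10)w - 12/5

g(w) = (1/10)w^3 + (3/5)w^2 + (1/10)w - 12/5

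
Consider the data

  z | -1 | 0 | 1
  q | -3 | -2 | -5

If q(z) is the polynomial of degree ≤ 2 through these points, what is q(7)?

L_0(7) = (7)·(6)/[(-1)·(-2)] = 21
L_1(7) = (8)·(6)/[(1)·(-1)] = -48
L_2(7) = (8)·(7)/[(2)·(1)] = 28
Sum: (-3)·(21) + (-2)·(-48) + (-5)·(28) = -107

-107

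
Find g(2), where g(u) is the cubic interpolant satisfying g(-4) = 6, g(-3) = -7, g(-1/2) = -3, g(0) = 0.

Using Newton's divided-difference form:
g[-4,-3] = (-7 - 6) / (-3 - (-4)) = -13
g[-3,-1/2] = (-3 - (-7)) / (-1/2 - (-3)) = 8/5
g[-1/2,0] = (0 - (-3)) / (0 - (-1/2)) = 6
g[-4,-3,-1/2] = (8/5 - (-13)) / (-1/2 - (-4)) = 146/35
g[-3,-1/2,0] = (6 - 8/5) / (0 - (-3)) = 22/15
g[-4,-3,-1/2,0] = (22/15 - 146/35) / (0 - (-4)) = -71/105
g(2) = 6 + (-13)·(6) + (146/35)·(6)·(5) + (-71/105)·(6)·(5)·(5/2) = 17/7

17/7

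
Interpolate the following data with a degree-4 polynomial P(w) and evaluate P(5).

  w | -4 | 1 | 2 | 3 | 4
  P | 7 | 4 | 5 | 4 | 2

L_0(5) = (4)·(3)·(2)·(1)/[(-5)·(-6)·(-7)·(-8)] = 1/70
L_1(5) = (9)·(3)·(2)·(1)/[(5)·(-1)·(-2)·(-3)] = -9/5
L_2(5) = (9)·(4)·(2)·(1)/[(6)·(1)·(-1)·(-2)] = 6
L_3(5) = (9)·(4)·(3)·(1)/[(7)·(2)·(1)·(-1)] = -54/7
L_4(5) = (9)·(4)·(3)·(2)/[(8)·(3)·(2)·(1)] = 9/2
Sum: 7·(1/70) + 4·(-9/5) + 5·(6) + 4·(-54/7) + 2·(9/2) = 73/70

73/70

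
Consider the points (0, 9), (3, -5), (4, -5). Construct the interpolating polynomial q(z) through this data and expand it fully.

Build the Lagrange basis polynomials:
L_0(z) = (z - 3)(z - 4) / [12] = (1/12)z^2 - (7/12)z + 1
L_1(z) = z(z - 4) / [-3] = -(1/3)z^2 + (4/3)z
L_2(z) = z(z - 3) / [4] = (1/4)z^2 - (3/4)z
q(z) = 9·L_0 + (-5)·L_1 + (-5)·L_2
  9·L_0(z) = (3/4)z^2 - (21/4)z + 9
  (-5)·L_1(z) = (5/3)z^2 - (20/3)z
  (-5)·L_2(z) = -(5/4)z^2 + (15/4)z
Adding term by term: (7/6)z^2 - (49/6)z + 9

q(z) = (7/6)z^2 - (49/6)z + 9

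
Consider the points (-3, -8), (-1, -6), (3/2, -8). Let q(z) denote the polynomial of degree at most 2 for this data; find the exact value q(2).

-9

Evaluate each Lagrange basis at z = 2:
L_0(2) = (3)·(1/2)/[(-2)·(-9/2)] = 1/6
L_1(2) = (5)·(1/2)/[(2)·(-5/2)] = -1/2
L_2(2) = (5)·(3)/[(9/2)·(5/2)] = 4/3
Sum: (-8)·(1/6) + (-6)·(-1/2) + (-8)·(4/3) = -9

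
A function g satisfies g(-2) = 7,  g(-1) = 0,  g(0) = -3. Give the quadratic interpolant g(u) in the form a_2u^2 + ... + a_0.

L_0(u) = (u + 1)u / [2] = (1/2)u^2 + (1/2)u
L_1(u) = (u + 2)u / [-1] = -u^2 - 2u
L_2(u) = (u + 2)(u + 1) / [2] = (1/2)u^2 + (3/2)u + 1
g(u) = 7·L_0 + 0·L_1 + (-3)·L_2
  7·L_0(u) = (7/2)u^2 + (7/2)u
  0·L_1(u) = 0
  (-3)·L_2(u) = -(3/2)u^2 - (9/2)u - 3
Adding term by term: 2u^2 - u - 3

g(u) = 2u^2 - u - 3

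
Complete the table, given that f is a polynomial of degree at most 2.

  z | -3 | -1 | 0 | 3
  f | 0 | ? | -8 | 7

-71/9

The 3 known values determine f uniquely (degree ≤ 2).
L_0(-1) = (-1)·(-4)/[(-3)·(-6)] = 2/9
L_1(-1) = (2)·(-4)/[(3)·(-3)] = 8/9
L_2(-1) = (2)·(-1)/[(6)·(3)] = -1/9
Sum: 0 + (-8)·(8/9) + 7·(-1/9) = -71/9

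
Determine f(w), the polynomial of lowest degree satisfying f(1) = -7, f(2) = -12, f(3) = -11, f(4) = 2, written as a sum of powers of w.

f(w) = w^3 - 3w^2 - 3w - 2

Build the Lagrange basis polynomials:
L_0(w) = (w - 2)(w - 3)(w - 4) / [-6] = -(1/6)w^3 + (3/2)w^2 - (13/3)w + 4
L_1(w) = (w - 1)(w - 3)(w - 4) / [2] = (1/2)w^3 - 4w^2 + (19/2)w - 6
L_2(w) = (w - 1)(w - 2)(w - 4) / [-2] = -(1/2)w^3 + (7/2)w^2 - 7w + 4
L_3(w) = (w - 1)(w - 2)(w - 3) / [6] = (1/6)w^3 - w^2 + (11/6)w - 1
f(w) = (-7)·L_0 + (-12)·L_1 + (-11)·L_2 + 2·L_3
  (-7)·L_0(w) = (7/6)w^3 - (21/2)w^2 + (91/3)w - 28
  (-12)·L_1(w) = -6w^3 + 48w^2 - 114w + 72
  (-11)·L_2(w) = (11/2)w^3 - (77/2)w^2 + 77w - 44
  2·L_3(w) = (1/3)w^3 - 2w^2 + (11/3)w - 2
Adding term by term: w^3 - 3w^2 - 3w - 2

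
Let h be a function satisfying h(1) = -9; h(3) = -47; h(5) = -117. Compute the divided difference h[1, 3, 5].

h[1,3] = (-47 - (-9)) / (3 - 1) = -19
h[3,5] = (-117 - (-47)) / (5 - 3) = -35
h[1,3,5] = (-35 - (-19)) / (5 - 1) = -4

-4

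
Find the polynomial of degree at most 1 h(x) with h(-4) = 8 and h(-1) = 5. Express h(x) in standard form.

L_0(x) = (x + 1) / [-3] = -(1/3)x - 1/3
L_1(x) = (x + 4) / [3] = (1/3)x + 4/3
h(x) = 8·L_0 + 5·L_1
  8·L_0(x) = -(8/3)x - 8/3
  5·L_1(x) = (5/3)x + 20/3
Adding term by term: -x + 4

h(x) = -x + 4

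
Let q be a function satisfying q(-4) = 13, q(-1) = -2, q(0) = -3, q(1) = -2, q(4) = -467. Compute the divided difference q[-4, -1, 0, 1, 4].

-1

q[-4,-1] = (-2 - 13) / (-1 - (-4)) = -5
q[-1,0] = (-3 - (-2)) / (0 - (-1)) = -1
q[0,1] = (-2 - (-3)) / (1 - 0) = 1
q[1,4] = (-467 - (-2)) / (4 - 1) = -155
q[-4,-1,0] = (-1 - (-5)) / (0 - (-4)) = 1
q[-1,0,1] = (1 - (-1)) / (1 - (-1)) = 1
q[0,1,4] = (-155 - 1) / (4 - 0) = -39
q[-4,-1,0,1] = (1 - 1) / (1 - (-4)) = 0
q[-1,0,1,4] = (-39 - 1) / (4 - (-1)) = -8
q[-4,-1,0,1,4] = (-8 - 0) / (4 - (-4)) = -1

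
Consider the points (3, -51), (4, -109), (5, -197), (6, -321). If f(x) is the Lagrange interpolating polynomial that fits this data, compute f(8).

L_0(8) = (4)·(3)·(2)/[(-1)·(-2)·(-3)] = -4
L_1(8) = (5)·(3)·(2)/[(1)·(-1)·(-2)] = 15
L_2(8) = (5)·(4)·(2)/[(2)·(1)·(-1)] = -20
L_3(8) = (5)·(4)·(3)/[(3)·(2)·(1)] = 10
Sum: (-51)·(-4) + (-109)·(15) + (-197)·(-20) + (-321)·(10) = -701

-701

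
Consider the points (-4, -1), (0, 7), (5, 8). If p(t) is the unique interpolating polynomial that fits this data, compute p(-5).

-4

Evaluate each Lagrange basis at t = -5:
L_0(-5) = (-5)·(-10)/[(-4)·(-9)] = 25/18
L_1(-5) = (-1)·(-10)/[(4)·(-5)] = -1/2
L_2(-5) = (-1)·(-5)/[(9)·(5)] = 1/9
Sum: (-1)·(25/18) + 7·(-1/2) + 8·(1/9) = -4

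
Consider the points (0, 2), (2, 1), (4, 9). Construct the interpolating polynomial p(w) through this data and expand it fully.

p(w) = (9/8)w^2 - (11/4)w + 2

L_0(w) = (w - 2)(w - 4) / [8] = (1/8)w^2 - (3/4)w + 1
L_1(w) = w(w - 4) / [-4] = -(1/4)w^2 + w
L_2(w) = w(w - 2) / [8] = (1/8)w^2 - (1/4)w
p(w) = 2·L_0 + 1·L_1 + 9·L_2
  2·L_0(w) = (1/4)w^2 - (3/2)w + 2
  1·L_1(w) = -(1/4)w^2 + w
  9·L_2(w) = (9/8)w^2 - (9/4)w
Adding term by term: (9/8)w^2 - (11/4)w + 2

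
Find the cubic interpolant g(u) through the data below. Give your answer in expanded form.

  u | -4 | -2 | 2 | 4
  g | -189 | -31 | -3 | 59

Build the Lagrange basis polynomials:
L_0(u) = (u + 2)(u - 2)(u - 4) / [-96] = -(1/96)u^3 + (1/24)u^2 + (1/24)u - 1/6
L_1(u) = (u + 4)(u - 2)(u - 4) / [48] = (1/48)u^3 - (1/24)u^2 - (1/3)u + 2/3
L_2(u) = (u + 4)(u + 2)(u - 4) / [-48] = -(1/48)u^3 - (1/24)u^2 + (1/3)u + 2/3
L_3(u) = (u + 4)(u + 2)(u - 2) / [96] = (1/96)u^3 + (1/24)u^2 - (1/24)u - 1/6
g(u) = (-189)·L_0 + (-31)·L_1 + (-3)·L_2 + 59·L_3
  (-189)·L_0(u) = (63/32)u^3 - (63/8)u^2 - (63/8)u + 63/2
  (-31)·L_1(u) = -(31/48)u^3 + (31/24)u^2 + (31/3)u - 62/3
  (-3)·L_2(u) = (1/16)u^3 + (1/8)u^2 - u - 2
  59·L_3(u) = (59/96)u^3 + (59/24)u^2 - (59/24)u - 59/6
Adding term by term: 2u^3 - 4u^2 - u - 1

g(u) = 2u^3 - 4u^2 - u - 1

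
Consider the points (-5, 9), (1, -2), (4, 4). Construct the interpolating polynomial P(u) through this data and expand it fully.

P(u) = (23/54)u^2 - (7/54)u - 62/27

Build the Lagrange basis polynomials:
L_0(u) = (u - 1)(u - 4) / [54] = (1/54)u^2 - (5/54)u + 2/27
L_1(u) = (u + 5)(u - 4) / [-18] = -(1/18)u^2 - (1/18)u + 10/9
L_2(u) = (u + 5)(u - 1) / [27] = (1/27)u^2 + (4/27)u - 5/27
P(u) = 9·L_0 + (-2)·L_1 + 4·L_2
  9·L_0(u) = (1/6)u^2 - (5/6)u + 2/3
  (-2)·L_1(u) = (1/9)u^2 + (1/9)u - 20/9
  4·L_2(u) = (4/27)u^2 + (16/27)u - 20/27
Adding term by term: (23/54)u^2 - (7/54)u - 62/27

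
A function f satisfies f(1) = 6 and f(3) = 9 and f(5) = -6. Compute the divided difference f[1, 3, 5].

f[1,3] = (9 - 6) / (3 - 1) = 3/2
f[3,5] = (-6 - 9) / (5 - 3) = -15/2
f[1,3,5] = (-15/2 - 3/2) / (5 - 1) = -9/4

-9/4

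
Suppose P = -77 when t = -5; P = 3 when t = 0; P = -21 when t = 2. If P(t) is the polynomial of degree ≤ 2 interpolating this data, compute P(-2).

-5

Using Newton's divided-difference form:
P[-5,0] = (3 - (-77)) / (0 - (-5)) = 16
P[0,2] = (-21 - 3) / (2 - 0) = -12
P[-5,0,2] = (-12 - 16) / (2 - (-5)) = -4
P(-2) = -77 + 16·(3) + (-4)·(3)·(-2) = -5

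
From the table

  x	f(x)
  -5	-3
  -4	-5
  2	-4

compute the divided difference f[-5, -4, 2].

13/42

f[-5,-4] = (-5 - (-3)) / (-4 - (-5)) = -2
f[-4,2] = (-4 - (-5)) / (2 - (-4)) = 1/6
f[-5,-4,2] = (1/6 - (-2)) / (2 - (-5)) = 13/42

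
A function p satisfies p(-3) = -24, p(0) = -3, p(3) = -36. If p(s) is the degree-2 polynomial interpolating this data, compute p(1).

Using Newton's divided-difference form:
p[-3,0] = (-3 - (-24)) / (0 - (-3)) = 7
p[0,3] = (-36 - (-3)) / (3 - 0) = -11
p[-3,0,3] = (-11 - 7) / (3 - (-3)) = -3
p(1) = -24 + 7·(4) + (-3)·(4)·(1) = -8

-8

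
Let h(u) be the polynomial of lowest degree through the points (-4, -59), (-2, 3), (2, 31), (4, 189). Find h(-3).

L_0(-3) = (-1)·(-5)·(-7)/[(-2)·(-6)·(-8)] = 35/96
L_1(-3) = (1)·(-5)·(-7)/[(2)·(-4)·(-6)] = 35/48
L_2(-3) = (1)·(-1)·(-7)/[(6)·(4)·(-2)] = -7/48
L_3(-3) = (1)·(-1)·(-5)/[(8)·(6)·(2)] = 5/96
Sum: (-59)·(35/96) + 3·(35/48) + 31·(-7/48) + 189·(5/96) = -14

-14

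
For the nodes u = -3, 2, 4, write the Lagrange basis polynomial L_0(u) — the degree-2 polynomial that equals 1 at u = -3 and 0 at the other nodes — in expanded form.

L_0(u) = (1/35)u^2 - (6/35)u + 8/35

L_0(u) = (u - 2)(u - 4) / [(-5)·(-7)]
       = (u^2 - 6u + 8) / (35)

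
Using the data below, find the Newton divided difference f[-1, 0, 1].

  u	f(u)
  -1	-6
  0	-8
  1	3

13/2

f[-1,0] = (-8 - (-6)) / (0 - (-1)) = -2
f[0,1] = (3 - (-8)) / (1 - 0) = 11
f[-1,0,1] = (11 - (-2)) / (1 - (-1)) = 13/2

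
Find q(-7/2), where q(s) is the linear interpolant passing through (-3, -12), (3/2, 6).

-14

L_0(-7/2) = (-5)/[(-9/2)] = 10/9
L_1(-7/2) = (-1/2)/[(9/2)] = -1/9
Sum: (-12)·(10/9) + 6·(-1/9) = -14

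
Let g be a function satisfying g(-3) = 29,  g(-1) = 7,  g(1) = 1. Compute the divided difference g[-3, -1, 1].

g[-3,-1] = (7 - 29) / (-1 - (-3)) = -11
g[-1,1] = (1 - 7) / (1 - (-1)) = -3
g[-3,-1,1] = (-3 - (-11)) / (1 - (-3)) = 2

2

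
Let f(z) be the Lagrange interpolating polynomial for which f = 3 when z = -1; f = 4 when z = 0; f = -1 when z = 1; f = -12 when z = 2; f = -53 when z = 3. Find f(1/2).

27/16

L_0(1/2) = (1/2)·(-1/2)·(-3/2)·(-5/2)/[(-1)·(-2)·(-3)·(-4)] = -5/128
L_1(1/2) = (3/2)·(-1/2)·(-3/2)·(-5/2)/[(1)·(-1)·(-2)·(-3)] = 15/32
L_2(1/2) = (3/2)·(1/2)·(-3/2)·(-5/2)/[(2)·(1)·(-1)·(-2)] = 45/64
L_3(1/2) = (3/2)·(1/2)·(-1/2)·(-5/2)/[(3)·(2)·(1)·(-1)] = -5/32
L_4(1/2) = (3/2)·(1/2)·(-1/2)·(-3/2)/[(4)·(3)·(2)·(1)] = 3/128
Sum: 3·(-5/128) + 4·(15/32) + (-1)·(45/64) + (-12)·(-5/32) + (-53)·(3/128) = 27/16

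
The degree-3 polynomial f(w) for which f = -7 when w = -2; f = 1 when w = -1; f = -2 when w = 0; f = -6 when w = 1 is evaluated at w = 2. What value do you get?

-1

Evaluate each Lagrange basis at w = 2:
L_0(2) = (3)·(2)·(1)/[(-1)·(-2)·(-3)] = -1
L_1(2) = (4)·(2)·(1)/[(1)·(-1)·(-2)] = 4
L_2(2) = (4)·(3)·(1)/[(2)·(1)·(-1)] = -6
L_3(2) = (4)·(3)·(2)/[(3)·(2)·(1)] = 4
Sum: (-7)·(-1) + 1·(4) + (-2)·(-6) + (-6)·(4) = -1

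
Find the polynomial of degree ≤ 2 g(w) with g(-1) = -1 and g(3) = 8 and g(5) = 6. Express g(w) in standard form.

Newton's divided differences:
g[-1,3] = (8 - (-1)) / (3 - (-1)) = 9/4
g[3,5] = (6 - 8) / (5 - 3) = -1
g[-1,3,5] = (-1 - 9/4) / (5 - (-1)) = -13/24
g(w) = -1 + (9/4)·(w + 1) + (-13/24)·(w + 1)(w - 3)
Expanding: g(w) = -(13/24)w^2 + (10/3)w + 23/8

g(w) = -(13/24)w^2 + (10/3)w + 23/8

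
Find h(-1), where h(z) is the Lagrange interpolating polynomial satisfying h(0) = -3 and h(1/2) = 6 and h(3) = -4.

Evaluate each Lagrange basis at z = -1:
L_0(-1) = (-3/2)·(-4)/[(-1/2)·(-3)] = 4
L_1(-1) = (-1)·(-4)/[(1/2)·(-5/2)] = -16/5
L_2(-1) = (-1)·(-3/2)/[(3)·(5/2)] = 1/5
Sum: (-3)·(4) + 6·(-16/5) + (-4)·(1/5) = -32

-32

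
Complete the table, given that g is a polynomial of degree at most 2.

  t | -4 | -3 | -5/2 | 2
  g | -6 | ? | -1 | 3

The 3 known values determine g uniquely (degree ≤ 2).
Evaluate each Lagrange basis at t = -3:
L_0(-3) = (-1/2)·(-5)/[(-3/2)·(-6)] = 5/18
L_1(-3) = (1)·(-5)/[(3/2)·(-9/2)] = 20/27
L_2(-3) = (1)·(-1/2)/[(6)·(9/2)] = -1/54
Sum: (-6)·(5/18) + (-1)·(20/27) + 3·(-1/54) = -133/54

-133/54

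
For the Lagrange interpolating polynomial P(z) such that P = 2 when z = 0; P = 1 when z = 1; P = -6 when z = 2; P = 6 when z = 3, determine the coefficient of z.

Build the Lagrange basis polynomials:
L_0(z) = (z - 1)(z - 2)(z - 3) / [-6] = -(1/6)z^3 + z^2 - (11/6)z + 1
L_1(z) = z(z - 2)(z - 3) / [2] = (1/2)z^3 - (5/2)z^2 + 3z
L_2(z) = z(z - 1)(z - 3) / [-2] = -(1/2)z^3 + 2z^2 - (3/2)z
L_3(z) = z(z - 1)(z - 2) / [6] = (1/6)z^3 - (1/2)z^2 + (1/3)z
P(z) = 2·L_0 + 1·L_1 + (-6)·L_2 + 6·L_3
Only the coefficient of z is needed; take it from each L_i and combine:
2·(-11/6) + 1·(3) + (-6)·(-3/2) + 6·(1/3) = 31/3

31/3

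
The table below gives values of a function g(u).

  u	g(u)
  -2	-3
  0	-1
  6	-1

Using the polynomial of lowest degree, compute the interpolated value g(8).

-3

Using Newton's divided-difference form:
g[-2,0] = (-1 - (-3)) / (0 - (-2)) = 1
g[0,6] = (-1 - (-1)) / (6 - 0) = 0
g[-2,0,6] = (0 - 1) / (6 - (-2)) = -1/8
g(8) = -3 + 1·(10) + (-1/8)·(10)·(8) = -3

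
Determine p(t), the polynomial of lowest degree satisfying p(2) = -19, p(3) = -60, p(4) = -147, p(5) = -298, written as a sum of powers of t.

Build the Lagrange basis polynomials:
L_0(t) = (t - 3)(t - 4)(t - 5) / [-6] = -(1/6)t^3 + 2t^2 - (47/6)t + 10
L_1(t) = (t - 2)(t - 4)(t - 5) / [2] = (1/2)t^3 - (11/2)t^2 + 19t - 20
L_2(t) = (t - 2)(t - 3)(t - 5) / [-2] = -(1/2)t^3 + 5t^2 - (31/2)t + 15
L_3(t) = (t - 2)(t - 3)(t - 4) / [6] = (1/6)t^3 - (3/2)t^2 + (13/3)t - 4
p(t) = (-19)·L_0 + (-60)·L_1 + (-147)·L_2 + (-298)·L_3
  (-19)·L_0(t) = (19/6)t^3 - 38t^2 + (893/6)t - 190
  (-60)·L_1(t) = -30t^3 + 330t^2 - 1140t + 1200
  (-147)·L_2(t) = (147/2)t^3 - 735t^2 + (4557/2)t - 2205
  (-298)·L_3(t) = -(149/3)t^3 + 447t^2 - (3874/3)t + 1192
Adding term by term: -3t^3 + 4t^2 - 4t - 3

p(t) = -3t^3 + 4t^2 - 4t - 3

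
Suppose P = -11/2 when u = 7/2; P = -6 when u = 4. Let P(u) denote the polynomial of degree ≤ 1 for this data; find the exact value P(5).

-7

L_0(5) = (1)/[(-1/2)] = -2
L_1(5) = (3/2)/[(1/2)] = 3
Sum: (-11/2)·(-2) + (-6)·(3) = -7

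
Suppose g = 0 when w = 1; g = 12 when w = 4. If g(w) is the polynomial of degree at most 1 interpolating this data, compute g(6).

Evaluate each Lagrange basis at w = 6:
L_0(6) = (2)/[(-3)] = -2/3
L_1(6) = (5)/[(3)] = 5/3
Sum: 0 + 12·(5/3) = 20

20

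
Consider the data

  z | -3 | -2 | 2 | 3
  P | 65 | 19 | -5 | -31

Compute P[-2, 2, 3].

P[-2,2] = (-5 - 19) / (2 - (-2)) = -6
P[2,3] = (-31 - (-5)) / (3 - 2) = -26
P[-2,2,3] = (-26 - (-6)) / (3 - (-2)) = -4

-4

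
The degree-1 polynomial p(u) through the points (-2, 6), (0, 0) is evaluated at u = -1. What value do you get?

L_0(-1) = (-1)/[(-2)] = 1/2
L_1(-1) = (1)/[(2)] = 1/2
Sum: 6·(1/2) + 0 = 3

3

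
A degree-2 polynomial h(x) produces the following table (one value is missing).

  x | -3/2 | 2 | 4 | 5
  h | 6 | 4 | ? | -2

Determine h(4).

The 3 known values determine h uniquely (degree ≤ 2).
Evaluate each Lagrange basis at x = 4:
L_0(4) = (2)·(-1)/[(-7/2)·(-13/2)] = -8/91
L_1(4) = (11/2)·(-1)/[(7/2)·(-3)] = 11/21
L_2(4) = (11/2)·(2)/[(13/2)·(3)] = 22/39
Sum: 6·(-8/91) + 4·(11/21) + (-2)·(22/39) = 40/91

40/91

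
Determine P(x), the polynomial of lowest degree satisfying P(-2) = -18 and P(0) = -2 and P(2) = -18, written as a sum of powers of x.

Newton's divided differences:
P[-2,0] = (-2 - (-18)) / (0 - (-2)) = 8
P[0,2] = (-18 - (-2)) / (2 - 0) = -8
P[-2,0,2] = (-8 - 8) / (2 - (-2)) = -4
P(x) = -18 + 8·(x + 2) + (-4)·(x + 2)x
Expanding: P(x) = -4x^2 - 2

P(x) = -4x^2 - 2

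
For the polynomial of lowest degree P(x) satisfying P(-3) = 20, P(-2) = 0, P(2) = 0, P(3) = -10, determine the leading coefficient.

Build the Lagrange basis polynomials:
L_0(x) = (x + 2)(x - 2)(x - 3) / [-30] = -(1/30)x^3 + (1/10)x^2 + (2/15)x - 2/5
L_1(x) = (x + 3)(x - 2)(x - 3) / [20] = (1/20)x^3 - (1/10)x^2 - (9/20)x + 9/10
L_2(x) = (x + 3)(x + 2)(x - 3) / [-20] = -(1/20)x^3 - (1/10)x^2 + (9/20)x + 9/10
L_3(x) = (x + 3)(x + 2)(x - 2) / [30] = (1/30)x^3 + (1/10)x^2 - (2/15)x - 2/5
P(x) = 20·L_0 + 0·L_1 + 0·L_2 + (-10)·L_3
Only the coefficient of x^3 is needed; take it from each L_i and combine:
20·(-1/30) + 0·(1/20) + 0·(-1/20) + (-10)·(1/30) = -1

-1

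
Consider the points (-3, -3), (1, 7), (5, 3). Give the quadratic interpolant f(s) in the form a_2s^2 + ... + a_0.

L_0(s) = (s - 1)(s - 5) / [32] = (1/32)s^2 - (3/16)s + 5/32
L_1(s) = (s + 3)(s - 5) / [-16] = -(1/16)s^2 + (1/8)s + 15/16
L_2(s) = (s + 3)(s - 1) / [32] = (1/32)s^2 + (1/16)s - 3/32
f(s) = (-3)·L_0 + 7·L_1 + 3·L_2
  (-3)·L_0(s) = -(3/32)s^2 + (9/16)s - 15/32
  7·L_1(s) = -(7/16)s^2 + (7/8)s + 105/16
  3·L_2(s) = (3/32)s^2 + (3/16)s - 9/32
Adding term by term: -(7/16)s^2 + (13/8)s + 93/16

f(s) = -(7/16)s^2 + (13/8)s + 93/16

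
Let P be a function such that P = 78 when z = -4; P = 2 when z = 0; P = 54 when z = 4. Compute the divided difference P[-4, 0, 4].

P[-4,0] = (2 - 78) / (0 - (-4)) = -19
P[0,4] = (54 - 2) / (4 - 0) = 13
P[-4,0,4] = (13 - (-19)) / (4 - (-4)) = 4

4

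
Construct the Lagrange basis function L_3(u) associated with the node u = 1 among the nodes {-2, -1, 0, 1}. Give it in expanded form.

L_3(u) = (u + 2)(u + 1)u / [(3)·(2)·(1)]
       = (u^3 + 3u^2 + 2u) / (6)

L_3(u) = (1/6)u^3 + (1/2)u^2 + (1/3)u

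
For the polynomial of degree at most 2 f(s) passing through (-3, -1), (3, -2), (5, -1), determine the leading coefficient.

1/12

Build the Lagrange basis polynomials:
L_0(s) = (s - 3)(s - 5) / [48] = (1/48)s^2 - (1/6)s + 5/16
L_1(s) = (s + 3)(s - 5) / [-12] = -(1/12)s^2 + (1/6)s + 5/4
L_2(s) = (s + 3)(s - 3) / [16] = (1/16)s^2 - 9/16
f(s) = (-1)·L_0 + (-2)·L_1 + (-1)·L_2
Only the coefficient of s^2 is needed; take it from each L_i and combine:
(-1)·(1/48) + (-2)·(-1/12) + (-1)·(1/16) = 1/12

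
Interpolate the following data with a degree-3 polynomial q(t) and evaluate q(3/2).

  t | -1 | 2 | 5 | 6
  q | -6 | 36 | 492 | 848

71/4

Using Newton's divided-difference form:
q[-1,2] = (36 - (-6)) / (2 - (-1)) = 14
q[2,5] = (492 - 36) / (5 - 2) = 152
q[5,6] = (848 - 492) / (6 - 5) = 356
q[-1,2,5] = (152 - 14) / (5 - (-1)) = 23
q[2,5,6] = (356 - 152) / (6 - 2) = 51
q[-1,2,5,6] = (51 - 23) / (6 - (-1)) = 4
q(3/2) = -6 + 14·(5/2) + 23·(5/2)·(-1/2) + 4·(5/2)·(-1/2)·(-7/2) = 71/4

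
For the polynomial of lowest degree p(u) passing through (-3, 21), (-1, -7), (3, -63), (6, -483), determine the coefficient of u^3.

-2

The leading coefficient equals the top divided difference p[-3,-1,3,6].
p[-3,-1] = (-7 - 21) / (-1 - (-3)) = -14
p[-1,3] = (-63 - (-7)) / (3 - (-1)) = -14
p[3,6] = (-483 - (-63)) / (6 - 3) = -140
p[-3,-1,3] = (-14 - (-14)) / (3 - (-3)) = 0
p[-1,3,6] = (-140 - (-14)) / (6 - (-1)) = -18
p[-3,-1,3,6] = (-18 - 0) / (6 - (-3)) = -2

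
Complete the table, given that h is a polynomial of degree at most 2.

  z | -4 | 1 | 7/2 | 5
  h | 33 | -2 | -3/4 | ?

6

The 3 known values determine h uniquely (degree ≤ 2).
Evaluate each Lagrange basis at z = 5:
L_0(5) = (4)·(3/2)/[(-5)·(-15/2)] = 4/25
L_1(5) = (9)·(3/2)/[(5)·(-5/2)] = -27/25
L_2(5) = (9)·(4)/[(15/2)·(5/2)] = 48/25
Sum: 33·(4/25) + (-2)·(-27/25) + (-3/4)·(48/25) = 6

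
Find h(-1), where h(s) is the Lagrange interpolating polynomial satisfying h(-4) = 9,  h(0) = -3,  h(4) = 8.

Evaluate each Lagrange basis at s = -1:
L_0(-1) = (-1)·(-5)/[(-4)·(-8)] = 5/32
L_1(-1) = (3)·(-5)/[(4)·(-4)] = 15/16
L_2(-1) = (3)·(-1)/[(8)·(4)] = -3/32
Sum: 9·(5/32) + (-3)·(15/16) + 8·(-3/32) = -69/32

-69/32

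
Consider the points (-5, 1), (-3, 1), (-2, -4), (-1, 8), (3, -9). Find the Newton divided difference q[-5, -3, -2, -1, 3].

-9/16

q[-5,-3] = (1 - 1) / (-3 - (-5)) = 0
q[-3,-2] = (-4 - 1) / (-2 - (-3)) = -5
q[-2,-1] = (8 - (-4)) / (-1 - (-2)) = 12
q[-1,3] = (-9 - 8) / (3 - (-1)) = -17/4
q[-5,-3,-2] = (-5 - 0) / (-2 - (-5)) = -5/3
q[-3,-2,-1] = (12 - (-5)) / (-1 - (-3)) = 17/2
q[-2,-1,3] = (-17/4 - 12) / (3 - (-2)) = -13/4
q[-5,-3,-2,-1] = (17/2 - (-5/3)) / (-1 - (-5)) = 61/24
q[-3,-2,-1,3] = (-13/4 - 17/2) / (3 - (-3)) = -47/24
q[-5,-3,-2,-1,3] = (-47/24 - 61/24) / (3 - (-5)) = -9/16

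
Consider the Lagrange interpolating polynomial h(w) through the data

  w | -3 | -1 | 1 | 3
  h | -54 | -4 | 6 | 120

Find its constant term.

-3

L_0(w) = (w + 1)(w - 1)(w - 3) / [-48] = -(1/48)w^3 + (1/16)w^2 + (1/48)w - 1/16
L_1(w) = (w + 3)(w - 1)(w - 3) / [16] = (1/16)w^3 - (1/16)w^2 - (9/16)w + 9/16
L_2(w) = (w + 3)(w + 1)(w - 3) / [-16] = -(1/16)w^3 - (1/16)w^2 + (9/16)w + 9/16
L_3(w) = (w + 3)(w + 1)(w - 1) / [48] = (1/48)w^3 + (1/16)w^2 - (1/48)w - 1/16
h(w) = (-54)·L_0 + (-4)·L_1 + 6·L_2 + 120·L_3
Only the constant term is needed; take it from each L_i and combine:
(-54)·(-1/16) + (-4)·(9/16) + 6·(9/16) + 120·(-1/16) = -3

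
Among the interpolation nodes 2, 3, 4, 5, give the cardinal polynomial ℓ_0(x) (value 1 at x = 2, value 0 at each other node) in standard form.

ℓ_0(x) = (x - 3)(x - 4)(x - 5) / [(-1)·(-2)·(-3)]
       = (x^3 - 12x^2 + 47x - 60) / (-6)

ℓ_0(x) = -(1/6)x^3 + 2x^2 - (47/6)x + 10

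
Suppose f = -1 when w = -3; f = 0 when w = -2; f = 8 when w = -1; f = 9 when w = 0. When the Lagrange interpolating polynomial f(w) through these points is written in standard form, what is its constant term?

9

Build the Lagrange basis polynomials:
L_0(w) = (w + 2)(w + 1)w / [-6] = -(1/6)w^3 - (1/2)w^2 - (1/3)w
L_1(w) = (w + 3)(w + 1)w / [2] = (1/2)w^3 + 2w^2 + (3/2)w
L_2(w) = (w + 3)(w + 2)w / [-2] = -(1/2)w^3 - (5/2)w^2 - 3w
L_3(w) = (w + 3)(w + 2)(w + 1) / [6] = (1/6)w^3 + w^2 + (11/6)w + 1
f(w) = (-1)·L_0 + 0·L_1 + 8·L_2 + 9·L_3
Only the constant term is needed; take it from each L_i and combine:
(-1)·(0) + 0·(0) + 8·(0) + 9·(1) = 9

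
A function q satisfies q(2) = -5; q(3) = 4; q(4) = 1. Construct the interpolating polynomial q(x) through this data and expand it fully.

Build the Lagrange basis polynomials:
L_0(x) = (x - 3)(x - 4) / [2] = (1/2)x^2 - (7/2)x + 6
L_1(x) = (x - 2)(x - 4) / [-1] = -x^2 + 6x - 8
L_2(x) = (x - 2)(x - 3) / [2] = (1/2)x^2 - (5/2)x + 3
q(x) = (-5)·L_0 + 4·L_1 + 1·L_2
  (-5)·L_0(x) = -(5/2)x^2 + (35/2)x - 30
  4·L_1(x) = -4x^2 + 24x - 32
  1·L_2(x) = (1/2)x^2 - (5/2)x + 3
Adding term by term: -6x^2 + 39x - 59

q(x) = -6x^2 + 39x - 59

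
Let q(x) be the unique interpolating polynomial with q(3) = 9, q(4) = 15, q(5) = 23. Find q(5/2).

27/4

Using Newton's divided-difference form:
q[3,4] = (15 - 9) / (4 - 3) = 6
q[4,5] = (23 - 15) / (5 - 4) = 8
q[3,4,5] = (8 - 6) / (5 - 3) = 1
q(5/2) = 9 + 6·(-1/2) + 1·(-1/2)·(-3/2) = 27/4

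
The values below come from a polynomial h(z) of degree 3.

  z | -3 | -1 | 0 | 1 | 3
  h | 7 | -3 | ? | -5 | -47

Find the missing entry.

-2

The 4 known values determine h uniquely (degree ≤ 3).
Evaluate each Lagrange basis at z = 0:
L_0(0) = (1)·(-1)·(-3)/[(-2)·(-4)·(-6)] = -1/16
L_1(0) = (3)·(-1)·(-3)/[(2)·(-2)·(-4)] = 9/16
L_2(0) = (3)·(1)·(-3)/[(4)·(2)·(-2)] = 9/16
L_3(0) = (3)·(1)·(-1)/[(6)·(4)·(2)] = -1/16
Sum: 7·(-1/16) + (-3)·(9/16) + (-5)·(9/16) + (-47)·(-1/16) = -2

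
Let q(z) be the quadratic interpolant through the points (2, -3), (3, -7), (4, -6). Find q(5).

0

Evaluate each Lagrange basis at z = 5:
L_0(5) = (2)·(1)/[(-1)·(-2)] = 1
L_1(5) = (3)·(1)/[(1)·(-1)] = -3
L_2(5) = (3)·(2)/[(2)·(1)] = 3
Sum: (-3)·(1) + (-7)·(-3) + (-6)·(3) = 0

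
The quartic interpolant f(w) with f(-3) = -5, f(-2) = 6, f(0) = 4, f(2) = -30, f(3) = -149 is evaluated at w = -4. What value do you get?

-72

L_0(-4) = (-2)·(-4)·(-6)·(-7)/[(-1)·(-3)·(-5)·(-6)] = 56/15
L_1(-4) = (-1)·(-4)·(-6)·(-7)/[(1)·(-2)·(-4)·(-5)] = -21/5
L_2(-4) = (-1)·(-2)·(-6)·(-7)/[(3)·(2)·(-2)·(-3)] = 7/3
L_3(-4) = (-1)·(-2)·(-4)·(-7)/[(5)·(4)·(2)·(-1)] = -7/5
L_4(-4) = (-1)·(-2)·(-4)·(-6)/[(6)·(5)·(3)·(1)] = 8/15
Sum: (-5)·(56/15) + 6·(-21/5) + 4·(7/3) + (-30)·(-7/5) + (-149)·(8/15) = -72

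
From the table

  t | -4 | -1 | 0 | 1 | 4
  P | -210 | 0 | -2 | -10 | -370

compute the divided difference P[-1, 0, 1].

-3

P[-1,0] = (-2 - 0) / (0 - (-1)) = -2
P[0,1] = (-10 - (-2)) / (1 - 0) = -8
P[-1,0,1] = (-8 - (-2)) / (1 - (-1)) = -3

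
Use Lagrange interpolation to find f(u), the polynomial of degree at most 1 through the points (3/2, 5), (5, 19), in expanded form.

Build the Lagrange basis polynomials:
L_0(u) = (u - 5) / [-7/2] = -(2/7)u + 10/7
L_1(u) = (u - 3/2) / [7/2] = (2/7)u - 3/7
f(u) = 5·L_0 + 19·L_1
  5·L_0(u) = -(10/7)u + 50/7
  19·L_1(u) = (38/7)u - 57/7
Adding term by term: 4u - 1

f(u) = 4u - 1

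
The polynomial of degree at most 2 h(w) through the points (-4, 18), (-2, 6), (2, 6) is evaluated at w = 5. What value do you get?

Using Newton's divided-difference form:
h[-4,-2] = (6 - 18) / (-2 - (-4)) = -6
h[-2,2] = (6 - 6) / (2 - (-2)) = 0
h[-4,-2,2] = (0 - (-6)) / (2 - (-4)) = 1
h(5) = 18 + (-6)·(9) + 1·(9)·(7) = 27

27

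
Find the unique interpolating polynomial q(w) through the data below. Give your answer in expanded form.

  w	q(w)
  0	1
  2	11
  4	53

Newton's divided differences:
q[0,2] = (11 - 1) / (2 - 0) = 5
q[2,4] = (53 - 11) / (4 - 2) = 21
q[0,2,4] = (21 - 5) / (4 - 0) = 4
q(w) = 1 + 5·w + 4·w(w - 2)
Expanding: q(w) = 4w^2 - 3w + 1

q(w) = 4w^2 - 3w + 1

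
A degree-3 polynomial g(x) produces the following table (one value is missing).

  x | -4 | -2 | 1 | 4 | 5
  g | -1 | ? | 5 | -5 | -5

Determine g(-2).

The 4 known values determine g uniquely (degree ≤ 3).
Evaluate each Lagrange basis at x = -2:
L_0(-2) = (-3)·(-6)·(-7)/[(-5)·(-8)·(-9)] = 7/20
L_1(-2) = (2)·(-6)·(-7)/[(5)·(-3)·(-4)] = 7/5
L_2(-2) = (2)·(-3)·(-7)/[(8)·(3)·(-1)] = -7/4
L_3(-2) = (2)·(-3)·(-6)/[(9)·(4)·(1)] = 1
Sum: (-1)·(7/20) + 5·(7/5) + (-5)·(-7/4) + (-5)·(1) = 52/5

52/5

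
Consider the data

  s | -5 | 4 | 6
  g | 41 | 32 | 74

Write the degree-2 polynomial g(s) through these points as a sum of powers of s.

L_0(s) = (s - 4)(s - 6) / [99] = (1/99)s^2 - (10/99)s + 8/33
L_1(s) = (s + 5)(s - 6) / [-18] = -(1/18)s^2 + (1/18)s + 5/3
L_2(s) = (s + 5)(s - 4) / [22] = (1/22)s^2 + (1/22)s - 10/11
g(s) = 41·L_0 + 32·L_1 + 74·L_2
  41·L_0(s) = (41/99)s^2 - (410/99)s + 328/33
  32·L_1(s) = -(16/9)s^2 + (16/9)s + 160/3
  74·L_2(s) = (37/11)s^2 + (37/11)s - 740/11
Adding term by term: 2s^2 + s - 4

g(s) = 2s^2 + s - 4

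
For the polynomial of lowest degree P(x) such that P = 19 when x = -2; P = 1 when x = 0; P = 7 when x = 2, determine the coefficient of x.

-3

Build the Lagrange basis polynomials:
L_0(x) = x(x - 2) / [8] = (1/8)x^2 - (1/4)x
L_1(x) = (x + 2)(x - 2) / [-4] = -(1/4)x^2 + 1
L_2(x) = (x + 2)x / [8] = (1/8)x^2 + (1/4)x
P(x) = 19·L_0 + 1·L_1 + 7·L_2
Only the coefficient of x is needed; take it from each L_i and combine:
19·(-1/4) + 1·(0) + 7·(1/4) = -3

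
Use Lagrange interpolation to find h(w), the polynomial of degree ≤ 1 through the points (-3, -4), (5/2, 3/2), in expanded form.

h(w) = w - 1

L_0(w) = (w - 5/2) / [-11/2] = -(2/11)w + 5/11
L_1(w) = (w + 3) / [11/2] = (2/11)w + 6/11
h(w) = (-4)·L_0 + (3/2)·L_1
  (-4)·L_0(w) = (8/11)w - 20/11
  (3/2)·L_1(w) = (3/11)w + 9/11
Adding term by term: w - 1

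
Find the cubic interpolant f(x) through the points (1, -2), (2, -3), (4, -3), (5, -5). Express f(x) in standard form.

f(x) = -(1/4)x^3 + (25/12)x^2 - (11/2)x + 5/3

Build the Lagrange basis polynomials:
L_0(x) = (x - 2)(x - 4)(x - 5) / [-12] = -(1/12)x^3 + (11/12)x^2 - (19/6)x + 10/3
L_1(x) = (x - 1)(x - 4)(x - 5) / [6] = (1/6)x^3 - (5/3)x^2 + (29/6)x - 10/3
L_2(x) = (x - 1)(x - 2)(x - 5) / [-6] = -(1/6)x^3 + (4/3)x^2 - (17/6)x + 5/3
L_3(x) = (x - 1)(x - 2)(x - 4) / [12] = (1/12)x^3 - (7/12)x^2 + (7/6)x - 2/3
f(x) = (-2)·L_0 + (-3)·L_1 + (-3)·L_2 + (-5)·L_3
  (-2)·L_0(x) = (1/6)x^3 - (11/6)x^2 + (19/3)x - 20/3
  (-3)·L_1(x) = -(1/2)x^3 + 5x^2 - (29/2)x + 10
  (-3)·L_2(x) = (1/2)x^3 - 4x^2 + (17/2)x - 5
  (-5)·L_3(x) = -(5/12)x^3 + (35/12)x^2 - (35/6)x + 10/3
Adding term by term: -(1/4)x^3 + (25/12)x^2 - (11/2)x + 5/3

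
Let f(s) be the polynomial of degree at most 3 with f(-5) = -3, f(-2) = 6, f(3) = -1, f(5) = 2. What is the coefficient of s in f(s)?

-107/56

Build the Lagrange basis polynomials:
L_0(s) = (s + 2)(s - 3)(s - 5) / [-240] = -(1/240)s^3 + (1/40)s^2 + (1/240)s - 1/8
L_1(s) = (s + 5)(s - 3)(s - 5) / [105] = (1/105)s^3 - (1/35)s^2 - (5/21)s + 5/7
L_2(s) = (s + 5)(s + 2)(s - 5) / [-80] = -(1/80)s^3 - (1/40)s^2 + (5/16)s + 5/8
L_3(s) = (s + 5)(s + 2)(s - 3) / [140] = (1/140)s^3 + (1/35)s^2 - (11/140)s - 3/14
f(s) = (-3)·L_0 + 6·L_1 + (-1)·L_2 + 2·L_3
Only the coefficient of s is needed; take it from each L_i and combine:
(-3)·(1/240) + 6·(-5/21) + (-1)·(5/16) + 2·(-11/140) = -107/56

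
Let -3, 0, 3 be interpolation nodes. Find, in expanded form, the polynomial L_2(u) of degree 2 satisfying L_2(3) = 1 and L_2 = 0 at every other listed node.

L_2(u) = (1/18)u^2 + (1/6)u

L_2(u) = (u + 3)u / [(6)·(3)]
       = (u^2 + 3u) / (18)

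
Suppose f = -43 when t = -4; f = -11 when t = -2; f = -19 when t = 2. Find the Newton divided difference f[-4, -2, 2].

f[-4,-2] = (-11 - (-43)) / (-2 - (-4)) = 16
f[-2,2] = (-19 - (-11)) / (2 - (-2)) = -2
f[-4,-2,2] = (-2 - 16) / (2 - (-4)) = -3

-3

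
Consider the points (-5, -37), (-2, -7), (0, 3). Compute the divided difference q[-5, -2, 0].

-1

q[-5,-2] = (-7 - (-37)) / (-2 - (-5)) = 10
q[-2,0] = (3 - (-7)) / (0 - (-2)) = 5
q[-5,-2,0] = (5 - 10) / (0 - (-5)) = -1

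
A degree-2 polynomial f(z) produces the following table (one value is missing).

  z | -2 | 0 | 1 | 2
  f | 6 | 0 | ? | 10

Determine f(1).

3

The 3 known values determine f uniquely (degree ≤ 2).
Evaluate each Lagrange basis at z = 1:
L_0(1) = (1)·(-1)/[(-2)·(-4)] = -1/8
L_1(1) = (3)·(-1)/[(2)·(-2)] = 3/4
L_2(1) = (3)·(1)/[(4)·(2)] = 3/8
Sum: 6·(-1/8) + 0 + 10·(3/8) = 3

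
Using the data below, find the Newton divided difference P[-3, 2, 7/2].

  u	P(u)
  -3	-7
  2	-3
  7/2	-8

P[-3,2] = (-3 - (-7)) / (2 - (-3)) = 4/5
P[2,7/2] = (-8 - (-3)) / (7/2 - 2) = -10/3
P[-3,2,7/2] = (-10/3 - 4/5) / (7/2 - (-3)) = -124/195

-124/195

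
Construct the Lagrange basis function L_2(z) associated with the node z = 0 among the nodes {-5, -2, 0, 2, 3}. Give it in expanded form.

L_2(z) = (z + 5)(z + 2)(z - 2)(z - 3) / [(5)·(2)·(-2)·(-3)]
       = (z^4 + 2z^3 - 19z^2 - 8z + 60) / (60)

L_2(z) = (1/60)z^4 + (1/30)z^3 - (19/60)z^2 - (2/15)z + 1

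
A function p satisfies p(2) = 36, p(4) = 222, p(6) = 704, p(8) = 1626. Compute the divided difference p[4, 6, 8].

p[4,6] = (704 - 222) / (6 - 4) = 241
p[6,8] = (1626 - 704) / (8 - 6) = 461
p[4,6,8] = (461 - 241) / (8 - 4) = 55

55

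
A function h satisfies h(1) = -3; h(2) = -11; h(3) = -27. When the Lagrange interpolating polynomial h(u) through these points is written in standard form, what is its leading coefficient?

L_0(u) = (u - 2)(u - 3) / [2] = (1/2)u^2 - (5/2)u + 3
L_1(u) = (u - 1)(u - 3) / [-1] = -u^2 + 4u - 3
L_2(u) = (u - 1)(u - 2) / [2] = (1/2)u^2 - (3/2)u + 1
h(u) = (-3)·L_0 + (-11)·L_1 + (-27)·L_2
Only the coefficient of u^2 is needed; take it from each L_i and combine:
(-3)·(1/2) + (-11)·(-1) + (-27)·(1/2) = -4

-4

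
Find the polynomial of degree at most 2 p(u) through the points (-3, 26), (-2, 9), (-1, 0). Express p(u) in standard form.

p(u) = 4u^2 + 3u - 1

L_0(u) = (u + 2)(u + 1) / [2] = (1/2)u^2 + (3/2)u + 1
L_1(u) = (u + 3)(u + 1) / [-1] = -u^2 - 4u - 3
L_2(u) = (u + 3)(u + 2) / [2] = (1/2)u^2 + (5/2)u + 3
p(u) = 26·L_0 + 9·L_1 + 0·L_2
  26·L_0(u) = 13u^2 + 39u + 26
  9·L_1(u) = -9u^2 - 36u - 27
  0·L_2(u) = 0
Adding term by term: 4u^2 + 3u - 1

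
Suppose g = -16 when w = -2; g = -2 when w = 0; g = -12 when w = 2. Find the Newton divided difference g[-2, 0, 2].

-3

g[-2,0] = (-2 - (-16)) / (0 - (-2)) = 7
g[0,2] = (-12 - (-2)) / (2 - 0) = -5
g[-2,0,2] = (-5 - 7) / (2 - (-2)) = -3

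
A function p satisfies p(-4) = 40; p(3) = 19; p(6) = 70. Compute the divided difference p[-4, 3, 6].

2

p[-4,3] = (19 - 40) / (3 - (-4)) = -3
p[3,6] = (70 - 19) / (6 - 3) = 17
p[-4,3,6] = (17 - (-3)) / (6 - (-4)) = 2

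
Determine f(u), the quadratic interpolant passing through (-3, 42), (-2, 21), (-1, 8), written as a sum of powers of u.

Newton's divided differences:
f[-3,-2] = (21 - 42) / (-2 - (-3)) = -21
f[-2,-1] = (8 - 21) / (-1 - (-2)) = -13
f[-3,-2,-1] = (-13 - (-21)) / (-1 - (-3)) = 4
f(u) = 42 + (-21)·(u + 3) + 4·(u + 3)(u + 2)
Expanding: f(u) = 4u^2 - u + 3

f(u) = 4u^2 - u + 3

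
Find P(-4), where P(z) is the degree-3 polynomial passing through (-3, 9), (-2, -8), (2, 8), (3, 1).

Using Newton's divided-difference form:
P[-3,-2] = (-8 - 9) / (-2 - (-3)) = -17
P[-2,2] = (8 - (-8)) / (2 - (-2)) = 4
P[2,3] = (1 - 8) / (3 - 2) = -7
P[-3,-2,2] = (4 - (-17)) / (2 - (-3)) = 21/5
P[-2,2,3] = (-7 - 4) / (3 - (-2)) = -11/5
P[-3,-2,2,3] = (-11/5 - 21/5) / (3 - (-3)) = -16/15
P(-4) = 9 + (-17)·(-1) + (21/5)·(-1)·(-2) + (-16/15)·(-1)·(-2)·(-6) = 236/5

236/5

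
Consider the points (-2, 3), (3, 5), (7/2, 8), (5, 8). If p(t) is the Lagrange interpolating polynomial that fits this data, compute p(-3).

11972/385

L_0(-3) = (-6)·(-13/2)·(-8)/[(-5)·(-11/2)·(-7)] = 624/385
L_1(-3) = (-1)·(-13/2)·(-8)/[(5)·(-1/2)·(-2)] = -52/5
L_2(-3) = (-1)·(-6)·(-8)/[(11/2)·(1/2)·(-3/2)] = 128/11
L_3(-3) = (-1)·(-6)·(-13/2)/[(7)·(2)·(3/2)] = -13/7
Sum: 3·(624/385) + 5·(-52/5) + 8·(128/11) + 8·(-13/7) = 11972/385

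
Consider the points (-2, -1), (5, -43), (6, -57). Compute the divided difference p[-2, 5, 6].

-1

p[-2,5] = (-43 - (-1)) / (5 - (-2)) = -6
p[5,6] = (-57 - (-43)) / (6 - 5) = -14
p[-2,5,6] = (-14 - (-6)) / (6 - (-2)) = -1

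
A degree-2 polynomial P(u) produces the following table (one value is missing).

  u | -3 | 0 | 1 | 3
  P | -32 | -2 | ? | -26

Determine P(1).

-4

The 3 known values determine P uniquely (degree ≤ 2).
L_0(1) = (1)·(-2)/[(-3)·(-6)] = -1/9
L_1(1) = (4)·(-2)/[(3)·(-3)] = 8/9
L_2(1) = (4)·(1)/[(6)·(3)] = 2/9
Sum: (-32)·(-1/9) + (-2)·(8/9) + (-26)·(2/9) = -4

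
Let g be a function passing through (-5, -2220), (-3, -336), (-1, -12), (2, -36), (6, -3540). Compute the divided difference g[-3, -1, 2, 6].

-10

g[-3,-1] = (-12 - (-336)) / (-1 - (-3)) = 162
g[-1,2] = (-36 - (-12)) / (2 - (-1)) = -8
g[2,6] = (-3540 - (-36)) / (6 - 2) = -876
g[-3,-1,2] = (-8 - 162) / (2 - (-3)) = -34
g[-1,2,6] = (-876 - (-8)) / (6 - (-1)) = -124
g[-3,-1,2,6] = (-124 - (-34)) / (6 - (-3)) = -10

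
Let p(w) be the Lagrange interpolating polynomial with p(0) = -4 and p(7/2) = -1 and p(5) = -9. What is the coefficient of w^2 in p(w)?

-26/21

Build the Lagrange basis polynomials:
L_0(w) = (w - 7/2)(w - 5) / [35/2] = (2/35)w^2 - (17/35)w + 1
L_1(w) = w(w - 5) / [-21/4] = -(4/21)w^2 + (20/21)w
L_2(w) = w(w - 7/2) / [15/2] = (2/15)w^2 - (7/15)w
p(w) = (-4)·L_0 + (-1)·L_1 + (-9)·L_2
Only the coefficient of w^2 is needed; take it from each L_i and combine:
(-4)·(2/35) + (-1)·(-4/21) + (-9)·(2/15) = -26/21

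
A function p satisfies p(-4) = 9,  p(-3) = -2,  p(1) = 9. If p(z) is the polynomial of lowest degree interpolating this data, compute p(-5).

Evaluate each Lagrange basis at z = -5:
L_0(-5) = (-2)·(-6)/[(-1)·(-5)] = 12/5
L_1(-5) = (-1)·(-6)/[(1)·(-4)] = -3/2
L_2(-5) = (-1)·(-2)/[(5)·(4)] = 1/10
Sum: 9·(12/5) + (-2)·(-3/2) + 9·(1/10) = 51/2

51/2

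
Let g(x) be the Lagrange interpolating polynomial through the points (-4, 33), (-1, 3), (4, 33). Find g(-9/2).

L_0(-9/2) = (-7/2)·(-17/2)/[(-3)·(-8)] = 119/96
L_1(-9/2) = (-1/2)·(-17/2)/[(3)·(-5)] = -17/60
L_2(-9/2) = (-1/2)·(-7/2)/[(8)·(5)] = 7/160
Sum: 33·(119/96) + 3·(-17/60) + 33·(7/160) = 83/2

83/2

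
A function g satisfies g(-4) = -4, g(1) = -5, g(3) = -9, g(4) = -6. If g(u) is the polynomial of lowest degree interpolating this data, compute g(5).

79/35

Evaluate each Lagrange basis at u = 5:
L_0(5) = (4)·(2)·(1)/[(-5)·(-7)·(-8)] = -1/35
L_1(5) = (9)·(2)·(1)/[(5)·(-2)·(-3)] = 3/5
L_2(5) = (9)·(4)·(1)/[(7)·(2)·(-1)] = -18/7
L_3(5) = (9)·(4)·(2)/[(8)·(3)·(1)] = 3
Sum: (-4)·(-1/35) + (-5)·(3/5) + (-9)·(-18/7) + (-6)·(3) = 79/35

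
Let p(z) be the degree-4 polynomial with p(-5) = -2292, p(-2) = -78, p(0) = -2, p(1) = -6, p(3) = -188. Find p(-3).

-338

Using Newton's divided-difference form:
p[-5,-2] = (-78 - (-2292)) / (-2 - (-5)) = 738
p[-2,0] = (-2 - (-78)) / (0 - (-2)) = 38
p[0,1] = (-6 - (-2)) / (1 - 0) = -4
p[1,3] = (-188 - (-6)) / (3 - 1) = -91
p[-5,-2,0] = (38 - 738) / (0 - (-5)) = -140
p[-2,0,1] = (-4 - 38) / (1 - (-2)) = -14
p[0,1,3] = (-91 - (-4)) / (3 - 0) = -29
p[-5,-2,0,1] = (-14 - (-140)) / (1 - (-5)) = 21
p[-2,0,1,3] = (-29 - (-14)) / (3 - (-2)) = -3
p[-5,-2,0,1,3] = (-3 - 21) / (3 - (-5)) = -3
p(-3) = -2292 + 738·(2) + (-140)·(2)·(-1) + 21·(2)·(-1)·(-3) + (-3)·(2)·(-1)·(-3)·(-4) = -338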